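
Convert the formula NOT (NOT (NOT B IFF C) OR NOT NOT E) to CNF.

(B OR C) AND (NOT C OR NOT B) AND NOT E

NOT (NOT (NOT B IFF C) OR NOT NOT E)
≡ NOT (NOT ((NOT B IMPLIES C) AND (C IMPLIES NOT B)) OR NOT NOT E)   [eliminate IFF]
≡ NOT (NOT ((NOT NOT B OR C) AND (C IMPLIES NOT B)) OR NOT NOT E)   [eliminate IMPLIES]
≡ NOT (NOT ((NOT NOT B OR C) AND (NOT C OR NOT B)) OR NOT NOT E)   [eliminate IMPLIES]
≡ NOT NOT ((NOT NOT B OR C) AND (NOT C OR NOT B)) AND NOT NOT NOT E   [De Morgan]
≡ (NOT NOT B OR C) AND (NOT C OR NOT B) AND NOT NOT NOT E   [double negation]
≡ (B OR C) AND (NOT C OR NOT B) AND NOT NOT NOT E   [double negation]
≡ (B OR C) AND (NOT C OR NOT B) AND NOT E   [double negation]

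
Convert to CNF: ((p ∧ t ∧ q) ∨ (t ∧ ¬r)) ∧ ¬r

((p ∧ t ∧ q) ∨ (t ∧ ¬r)) ∧ ¬r
⇔ (p ∨ t) ∧ (p ∨ ¬r) ∧ (t ∨ t) ∧ (t ∨ ¬r) ∧ (q ∨ t) ∧ (q ∨ ¬r) ∧ ¬r   — distribute ∨ over ∧
⇔ t ∧ ¬r   — simplify

t ∧ ¬r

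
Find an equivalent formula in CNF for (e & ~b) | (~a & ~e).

(e & ~b) | (~a & ~e)
≡ (e | ~a) & (e | ~e) & (~b | ~a) & (~b | ~e)   [distribute | over &]
≡ (e | ~a) & (~b | ~a) & (~b | ~e)   [simplify]

(e | ~a) & (~b | ~a) & (~b | ~e)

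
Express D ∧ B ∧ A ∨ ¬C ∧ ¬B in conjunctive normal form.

D ∧ B ∧ A ∨ ¬C ∧ ¬B
= (D ∨ ¬C) ∧ (D ∨ ¬B) ∧ (B ∨ ¬C) ∧ (B ∨ ¬B) ∧ (A ∨ ¬C) ∧ (A ∨ ¬B)   — distribute ∨ over ∧
= (D ∨ ¬C) ∧ (D ∨ ¬B) ∧ (B ∨ ¬C) ∧ (A ∨ ¬C) ∧ (A ∨ ¬B)   — simplify

(D ∨ ¬C) ∧ (D ∨ ¬B) ∧ (B ∨ ¬C) ∧ (A ∨ ¬C) ∧ (A ∨ ¬B)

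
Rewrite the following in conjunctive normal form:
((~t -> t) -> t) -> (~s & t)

t & (~t | ~s)

((~t -> t) -> t) -> (~s & t)
≡ ~((~t -> t) -> t) | (~s & t)   — eliminate ->
≡ ~(~(~t -> t) | t) | (~s & t)   — eliminate ->
≡ ~(~(~~t | t) | t) | (~s & t)   — eliminate ->
≡ (~~(~~t | t) & ~t) | (~s & t)   — De Morgan
≡ ((~~t | t) & ~t) | (~s & t)   — double negation
≡ ((t | t) & ~t) | (~s & t)   — double negation
≡ (t | t | ~s) & (t | t | t) & (~t | ~s) & (~t | t)   — distribute | over &
≡ t & (~t | ~s)   — simplify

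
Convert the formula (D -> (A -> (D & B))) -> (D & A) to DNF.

(D -> (A -> (D & B))) -> (D & A)
≡ ~(D -> (A -> (D & B))) | (D & A)   (eliminate ->)
≡ ~(~D | (A -> (D & B))) | (D & A)   (eliminate ->)
≡ ~(~D | ~A | (D & B)) | (D & A)   (eliminate ->)
≡ (~~D & ~~A & ~(D & B)) | (D & A)   (De Morgan)
≡ (D & ~~A & ~(D & B)) | (D & A)   (double negation)
≡ (D & A & ~(D & B)) | (D & A)   (double negation)
≡ (D & A & (~D | ~B)) | (D & A)   (De Morgan)
≡ (D & A & ~D) | (D & A & ~B) | (D & A)   (distribute & over |)
≡ D & A   (simplify)

D & A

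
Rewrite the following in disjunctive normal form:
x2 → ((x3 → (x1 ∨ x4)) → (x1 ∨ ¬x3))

¬x2 ∨ (x3 ∧ ¬x1 ∧ ¬x4) ∨ x1 ∨ ¬x3

x2 → ((x3 → (x1 ∨ x4)) → (x1 ∨ ¬x3))
≡ ¬x2 ∨ ((x3 → (x1 ∨ x4)) → (x1 ∨ ¬x3))   — eliminate →
≡ ¬x2 ∨ ¬(x3 → (x1 ∨ x4)) ∨ x1 ∨ ¬x3   — eliminate →
≡ ¬x2 ∨ ¬(¬x3 ∨ x1 ∨ x4) ∨ x1 ∨ ¬x3   — eliminate →
≡ ¬x2 ∨ (¬¬x3 ∧ ¬x1 ∧ ¬x4) ∨ x1 ∨ ¬x3   — De Morgan
≡ ¬x2 ∨ (x3 ∧ ¬x1 ∧ ¬x4) ∨ x1 ∨ ¬x3   — double negation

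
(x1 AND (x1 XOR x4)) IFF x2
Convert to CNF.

(x1 AND (x1 XOR x4)) IFF x2
= ((x1 AND (x1 XOR x4)) IMPLIES x2) AND (x2 IMPLIES (x1 AND (x1 XOR x4)))   (eliminate IFF)
= (NOT (x1 AND (x1 XOR x4)) OR x2) AND (x2 IMPLIES (x1 AND (x1 XOR x4)))   (eliminate IMPLIES)
= (NOT (x1 AND (x1 OR x4) AND NOT (x1 AND x4)) OR x2) AND (x2 IMPLIES (x1 AND (x1 XOR x4)))   (expand XOR)
= (NOT (x1 AND (x1 OR x4) AND NOT (x1 AND x4)) OR x2) AND (NOT x2 OR (x1 AND (x1 XOR x4)))   (eliminate IMPLIES)
= (NOT (x1 AND (x1 OR x4) AND NOT (x1 AND x4)) OR x2) AND (NOT x2 OR (x1 AND (x1 OR x4) AND NOT (x1 AND x4)))   (expand XOR)
= (NOT x1 OR NOT (x1 OR x4) OR NOT NOT (x1 AND x4) OR x2) AND (NOT x2 OR (x1 AND (x1 OR x4) AND NOT (x1 AND x4)))   (De Morgan)
= (NOT x1 OR (NOT x1 AND NOT x4) OR NOT NOT (x1 AND x4) OR x2) AND (NOT x2 OR (x1 AND (x1 OR x4) AND NOT (x1 AND x4)))   (De Morgan)
= (NOT x1 OR (NOT x1 AND NOT x4) OR (x1 AND x4) OR x2) AND (NOT x2 OR (x1 AND (x1 OR x4) AND NOT (x1 AND x4)))   (double negation)
= (NOT x1 OR (NOT x1 AND NOT x4) OR (x1 AND x4) OR x2) AND (NOT x2 OR (x1 AND (x1 OR x4) AND (NOT x1 OR NOT x4)))   (De Morgan)
= (NOT x1 OR NOT x1 OR x1 OR x2) AND (NOT x1 OR NOT x1 OR x4 OR x2) AND (NOT x1 OR NOT x4 OR x1 OR x2) AND (NOT x1 OR NOT x4 OR x4 OR x2) AND (NOT x2 OR x1) AND (NOT x2 OR x1 OR x4) AND (NOT x2 OR NOT x1 OR NOT x4)   (distribute OR over AND)
= (NOT x1 OR x4 OR x2) AND (NOT x2 OR x1) AND (NOT x2 OR NOT x1 OR NOT x4)   (simplify)

(NOT x1 OR x4 OR x2) AND (NOT x2 OR x1) AND (NOT x2 OR NOT x1 OR NOT x4)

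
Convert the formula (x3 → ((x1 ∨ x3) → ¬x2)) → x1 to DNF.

(x3 → ((x1 ∨ x3) → ¬x2)) → x1
= ¬(x3 → ((x1 ∨ x3) → ¬x2)) ∨ x1   [eliminate →]
= ¬(¬x3 ∨ ((x1 ∨ x3) → ¬x2)) ∨ x1   [eliminate →]
= ¬(¬x3 ∨ ¬(x1 ∨ x3) ∨ ¬x2) ∨ x1   [eliminate →]
= (¬¬x3 ∧ ¬¬(x1 ∨ x3) ∧ ¬¬x2) ∨ x1   [De Morgan]
= (x3 ∧ ¬¬(x1 ∨ x3) ∧ ¬¬x2) ∨ x1   [double negation]
= (x3 ∧ (x1 ∨ x3) ∧ ¬¬x2) ∨ x1   [double negation]
= (x3 ∧ (x1 ∨ x3) ∧ x2) ∨ x1   [double negation]
= (x3 ∧ x1 ∧ x2) ∨ (x3 ∧ x3 ∧ x2) ∨ x1   [distribute ∧ over ∨]
= (x3 ∧ x2) ∨ x1   [simplify]

(x3 ∧ x2) ∨ x1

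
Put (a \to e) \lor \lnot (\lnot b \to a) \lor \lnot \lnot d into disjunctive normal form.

\lnot a \lor e \lor d

(a \to e) \lor \lnot (\lnot b \to a) \lor \lnot \lnot d
⇔ \lnot a \lor e \lor \lnot (\lnot b \to a) \lor \lnot \lnot d   [eliminate \to]
⇔ \lnot a \lor e \lor \lnot (\lnot \lnot b \lor a) \lor \lnot \lnot d   [eliminate \to]
⇔ \lnot a \lor e \lor (\lnot \lnot \lnot b \land \lnot a) \lor \lnot \lnot d   [De Morgan]
⇔ \lnot a \lor e \lor (\lnot b \land \lnot a) \lor \lnot \lnot d   [double negation]
⇔ \lnot a \lor e \lor (\lnot b \land \lnot a) \lor d   [double negation]
⇔ \lnot a \lor e \lor d   [simplify]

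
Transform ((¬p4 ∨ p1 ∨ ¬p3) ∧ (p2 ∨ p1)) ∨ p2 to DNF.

((¬p4 ∨ p1 ∨ ¬p3) ∧ (p2 ∨ p1)) ∨ p2
⇔ (¬p4 ∧ p2) ∨ (¬p4 ∧ p1) ∨ (p1 ∧ p2) ∨ (p1 ∧ p1) ∨ (¬p3 ∧ p2) ∨ (¬p3 ∧ p1) ∨ p2   — distribute ∧ over ∨
⇔ p1 ∨ p2   — simplify

p1 ∨ p2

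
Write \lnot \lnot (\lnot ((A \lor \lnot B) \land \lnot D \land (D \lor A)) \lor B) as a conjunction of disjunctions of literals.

\lnot \lnot (\lnot ((A \lor \lnot B) \land \lnot D \land (D \lor A)) \lor B)
≡ \lnot ((A \lor \lnot B) \land \lnot D \land (D \lor A)) \lor B   [double negation]
≡ \lnot (A \lor \lnot B) \lor \lnot \lnot D \lor \lnot (D \lor A) \lor B   [De Morgan]
≡ (\lnot A \land \lnot \lnot B) \lor \lnot \lnot D \lor \lnot (D \lor A) \lor B   [De Morgan]
≡ (\lnot A \land B) \lor \lnot \lnot D \lor \lnot (D \lor A) \lor B   [double negation]
≡ (\lnot A \land B) \lor D \lor \lnot (D \lor A) \lor B   [double negation]
≡ (\lnot A \land B) \lor D \lor (\lnot D \land \lnot A) \lor B   [De Morgan]
≡ (\lnot A \lor D \lor \lnot D \lor B) \land (\lnot A \lor D \lor \lnot A \lor B) \land (B \lor D \lor \lnot D \lor B) \land (B \lor D \lor \lnot A \lor B)   [distribute \lor over \land]
≡ \lnot A \lor D \lor B   [simplify]

\lnot A \lor D \lor B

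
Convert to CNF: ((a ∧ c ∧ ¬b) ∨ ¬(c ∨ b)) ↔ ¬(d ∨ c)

((a ∧ c ∧ ¬b) ∨ ¬(c ∨ b)) ↔ ¬(d ∨ c)
= (((a ∧ c ∧ ¬b) ∨ ¬(c ∨ b)) → ¬(d ∨ c)) ∧ (¬(d ∨ c) → ((a ∧ c ∧ ¬b) ∨ ¬(c ∨ b)))   — eliminate ↔
= (¬((a ∧ c ∧ ¬b) ∨ ¬(c ∨ b)) ∨ ¬(d ∨ c)) ∧ (¬(d ∨ c) → ((a ∧ c ∧ ¬b) ∨ ¬(c ∨ b)))   — eliminate →
= (¬((a ∧ c ∧ ¬b) ∨ ¬(c ∨ b)) ∨ ¬(d ∨ c)) ∧ (¬¬(d ∨ c) ∨ (a ∧ c ∧ ¬b) ∨ ¬(c ∨ b))   — eliminate →
= ((¬(a ∧ c ∧ ¬b) ∧ ¬¬(c ∨ b)) ∨ ¬(d ∨ c)) ∧ (¬¬(d ∨ c) ∨ (a ∧ c ∧ ¬b) ∨ ¬(c ∨ b))   — De Morgan
= (((¬a ∨ ¬c ∨ ¬¬b) ∧ ¬¬(c ∨ b)) ∨ ¬(d ∨ c)) ∧ (¬¬(d ∨ c) ∨ (a ∧ c ∧ ¬b) ∨ ¬(c ∨ b))   — De Morgan
= (((¬a ∨ ¬c ∨ b) ∧ ¬¬(c ∨ b)) ∨ ¬(d ∨ c)) ∧ (¬¬(d ∨ c) ∨ (a ∧ c ∧ ¬b) ∨ ¬(c ∨ b))   — double negation
= (((¬a ∨ ¬c ∨ b) ∧ (c ∨ b)) ∨ ¬(d ∨ c)) ∧ (¬¬(d ∨ c) ∨ (a ∧ c ∧ ¬b) ∨ ¬(c ∨ b))   — double negation
= (((¬a ∨ ¬c ∨ b) ∧ (c ∨ b)) ∨ (¬d ∧ ¬c)) ∧ (¬¬(d ∨ c) ∨ (a ∧ c ∧ ¬b) ∨ ¬(c ∨ b))   — De Morgan
= (((¬a ∨ ¬c ∨ b) ∧ (c ∨ b)) ∨ (¬d ∧ ¬c)) ∧ (d ∨ c ∨ (a ∧ c ∧ ¬b) ∨ ¬(c ∨ b))   — double negation
= (((¬a ∨ ¬c ∨ b) ∧ (c ∨ b)) ∨ (¬d ∧ ¬c)) ∧ (d ∨ c ∨ (a ∧ c ∧ ¬b) ∨ (¬c ∧ ¬b))   — De Morgan
= (¬a ∨ ¬c ∨ b ∨ ¬d) ∧ (¬a ∨ ¬c ∨ b ∨ ¬c) ∧ (c ∨ b ∨ ¬d) ∧ (c ∨ b ∨ ¬c) ∧ (d ∨ c ∨ a ∨ ¬c) ∧ (d ∨ c ∨ a ∨ ¬b) ∧ (d ∨ c ∨ c ∨ ¬c) ∧ (d ∨ c ∨ c ∨ ¬b) ∧ (d ∨ c ∨ ¬b ∨ ¬c) ∧ (d ∨ c ∨ ¬b ∨ ¬b)   — distribute ∨ over ∧
= (¬a ∨ ¬c ∨ b) ∧ (c ∨ b ∨ ¬d) ∧ (d ∨ c ∨ ¬b)   — simplify

(¬a ∨ ¬c ∨ b) ∧ (c ∨ b ∨ ¬d) ∧ (d ∨ c ∨ ¬b)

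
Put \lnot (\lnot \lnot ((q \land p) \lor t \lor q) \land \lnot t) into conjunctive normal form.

\lnot q \lor t

\lnot (\lnot \lnot ((q \land p) \lor t \lor q) \land \lnot t)
= \lnot \lnot \lnot ((q \land p) \lor t \lor q) \lor \lnot \lnot t   [De Morgan]
= \lnot ((q \land p) \lor t \lor q) \lor \lnot \lnot t   [double negation]
= (\lnot (q \land p) \land \lnot t \land \lnot q) \lor \lnot \lnot t   [De Morgan]
= ((\lnot q \lor \lnot p) \land \lnot t \land \lnot q) \lor \lnot \lnot t   [De Morgan]
= ((\lnot q \lor \lnot p) \land \lnot t \land \lnot q) \lor t   [double negation]
= (\lnot q \lor \lnot p \lor t) \land (\lnot t \lor t) \land (\lnot q \lor t)   [distribute \lor over \land]
= \lnot q \lor t   [simplify]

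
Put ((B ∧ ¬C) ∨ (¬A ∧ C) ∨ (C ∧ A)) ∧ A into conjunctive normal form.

(B ∨ C) ∧ A

((B ∧ ¬C) ∨ (¬A ∧ C) ∨ (C ∧ A)) ∧ A
⇔ (B ∨ ¬A ∨ C) ∧ (B ∨ ¬A ∨ A) ∧ (B ∨ C ∨ C) ∧ (B ∨ C ∨ A) ∧ (¬C ∨ ¬A ∨ C) ∧ (¬C ∨ ¬A ∨ A) ∧ (¬C ∨ C ∨ C) ∧ (¬C ∨ C ∨ A) ∧ A   — distribute ∨ over ∧
⇔ (B ∨ C) ∧ A   — simplify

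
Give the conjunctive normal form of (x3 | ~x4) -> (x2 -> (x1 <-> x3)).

(x3 | ~x4) -> (x2 -> (x1 <-> x3))
⇔ ~(x3 | ~x4) | (x2 -> (x1 <-> x3))   (eliminate ->)
⇔ ~(x3 | ~x4) | ~x2 | (x1 <-> x3)   (eliminate ->)
⇔ ~(x3 | ~x4) | ~x2 | ((x1 -> x3) & (x3 -> x1))   (eliminate <->)
⇔ ~(x3 | ~x4) | ~x2 | ((~x1 | x3) & (x3 -> x1))   (eliminate ->)
⇔ ~(x3 | ~x4) | ~x2 | ((~x1 | x3) & (~x3 | x1))   (eliminate ->)
⇔ (~x3 & ~~x4) | ~x2 | ((~x1 | x3) & (~x3 | x1))   (De Morgan)
⇔ (~x3 & x4) | ~x2 | ((~x1 | x3) & (~x3 | x1))   (double negation)
⇔ (~x3 | ~x2 | ~x1 | x3) & (~x3 | ~x2 | ~x3 | x1) & (x4 | ~x2 | ~x1 | x3) & (x4 | ~x2 | ~x3 | x1)   (distribute | over &)
⇔ (~x3 | ~x2 | x1) & (x4 | ~x2 | ~x1 | x3)   (simplify)

(~x3 | ~x2 | x1) & (x4 | ~x2 | ~x1 | x3)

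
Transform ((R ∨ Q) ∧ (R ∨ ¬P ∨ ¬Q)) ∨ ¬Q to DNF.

((R ∨ Q) ∧ (R ∨ ¬P ∨ ¬Q)) ∨ ¬Q
⇔ (R ∧ R) ∨ (R ∧ ¬P) ∨ (R ∧ ¬Q) ∨ (Q ∧ R) ∨ (Q ∧ ¬P) ∨ (Q ∧ ¬Q) ∨ ¬Q   [distribute ∧ over ∨]
⇔ R ∨ (Q ∧ ¬P) ∨ ¬Q   [simplify]

R ∨ (Q ∧ ¬P) ∨ ¬Q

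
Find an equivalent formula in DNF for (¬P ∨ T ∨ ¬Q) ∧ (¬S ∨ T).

(¬P ∨ T ∨ ¬Q) ∧ (¬S ∨ T)
= (¬P ∧ ¬S) ∨ (¬P ∧ T) ∨ (T ∧ ¬S) ∨ (T ∧ T) ∨ (¬Q ∧ ¬S) ∨ (¬Q ∧ T)   (distribute ∧ over ∨)
= (¬P ∧ ¬S) ∨ T ∨ (¬Q ∧ ¬S)   (simplify)

(¬P ∧ ¬S) ∨ T ∨ (¬Q ∧ ¬S)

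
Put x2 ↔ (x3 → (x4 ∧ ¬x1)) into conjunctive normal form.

(¬x2 ∨ ¬x3 ∨ x4) ∧ (¬x2 ∨ ¬x3 ∨ ¬x1) ∧ (x3 ∨ x2) ∧ (¬x4 ∨ x1 ∨ x2)

x2 ↔ (x3 → (x4 ∧ ¬x1))
⇔ (x2 → (x3 → (x4 ∧ ¬x1))) ∧ ((x3 → (x4 ∧ ¬x1)) → x2)   (eliminate ↔)
⇔ (¬x2 ∨ (x3 → (x4 ∧ ¬x1))) ∧ ((x3 → (x4 ∧ ¬x1)) → x2)   (eliminate →)
⇔ (¬x2 ∨ ¬x3 ∨ (x4 ∧ ¬x1)) ∧ ((x3 → (x4 ∧ ¬x1)) → x2)   (eliminate →)
⇔ (¬x2 ∨ ¬x3 ∨ (x4 ∧ ¬x1)) ∧ (¬(x3 → (x4 ∧ ¬x1)) ∨ x2)   (eliminate →)
⇔ (¬x2 ∨ ¬x3 ∨ (x4 ∧ ¬x1)) ∧ (¬(¬x3 ∨ (x4 ∧ ¬x1)) ∨ x2)   (eliminate →)
⇔ (¬x2 ∨ ¬x3 ∨ (x4 ∧ ¬x1)) ∧ ((¬¬x3 ∧ ¬(x4 ∧ ¬x1)) ∨ x2)   (De Morgan)
⇔ (¬x2 ∨ ¬x3 ∨ (x4 ∧ ¬x1)) ∧ ((x3 ∧ ¬(x4 ∧ ¬x1)) ∨ x2)   (double negation)
⇔ (¬x2 ∨ ¬x3 ∨ (x4 ∧ ¬x1)) ∧ ((x3 ∧ (¬x4 ∨ ¬¬x1)) ∨ x2)   (De Morgan)
⇔ (¬x2 ∨ ¬x3 ∨ (x4 ∧ ¬x1)) ∧ ((x3 ∧ (¬x4 ∨ x1)) ∨ x2)   (double negation)
⇔ (¬x2 ∨ ¬x3 ∨ x4) ∧ (¬x2 ∨ ¬x3 ∨ ¬x1) ∧ (x3 ∨ x2) ∧ (¬x4 ∨ x1 ∨ x2)   (distribute ∨ over ∧)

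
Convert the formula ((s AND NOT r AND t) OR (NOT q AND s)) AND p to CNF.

s AND (NOT r OR NOT q) AND (t OR NOT q) AND p

((s AND NOT r AND t) OR (NOT q AND s)) AND p
= (s OR NOT q) AND (s OR s) AND (NOT r OR NOT q) AND (NOT r OR s) AND (t OR NOT q) AND (t OR s) AND p   — distribute OR over AND
= s AND (NOT r OR NOT q) AND (t OR NOT q) AND p   — simplify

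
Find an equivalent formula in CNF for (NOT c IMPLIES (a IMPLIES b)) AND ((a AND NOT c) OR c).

(NOT c IMPLIES (a IMPLIES b)) AND ((a AND NOT c) OR c)
⇔ (NOT NOT c OR (a IMPLIES b)) AND ((a AND NOT c) OR c)   [eliminate IMPLIES]
⇔ (NOT NOT c OR NOT a OR b) AND ((a AND NOT c) OR c)   [eliminate IMPLIES]
⇔ (c OR NOT a OR b) AND ((a AND NOT c) OR c)   [double negation]
⇔ (c OR NOT a OR b) AND (a OR c) AND (NOT c OR c)   [distribute OR over AND]
⇔ (c OR NOT a OR b) AND (a OR c)   [simplify]

(c OR NOT a OR b) AND (a OR c)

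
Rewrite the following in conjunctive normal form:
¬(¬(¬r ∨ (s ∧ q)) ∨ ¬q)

(¬r ∨ s) ∧ q

¬(¬(¬r ∨ (s ∧ q)) ∨ ¬q)
⇔ ¬¬(¬r ∨ (s ∧ q)) ∧ ¬¬q   — De Morgan
⇔ (¬r ∨ (s ∧ q)) ∧ ¬¬q   — double negation
⇔ (¬r ∨ (s ∧ q)) ∧ q   — double negation
⇔ (¬r ∨ s) ∧ (¬r ∨ q) ∧ q   — distribute ∨ over ∧
⇔ (¬r ∨ s) ∧ q   — simplify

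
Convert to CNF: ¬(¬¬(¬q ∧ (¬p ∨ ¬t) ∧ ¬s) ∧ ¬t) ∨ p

¬(¬¬(¬q ∧ (¬p ∨ ¬t) ∧ ¬s) ∧ ¬t) ∨ p
= ¬¬¬(¬q ∧ (¬p ∨ ¬t) ∧ ¬s) ∨ ¬¬t ∨ p   (De Morgan)
= ¬(¬q ∧ (¬p ∨ ¬t) ∧ ¬s) ∨ ¬¬t ∨ p   (double negation)
= ¬¬q ∨ ¬(¬p ∨ ¬t) ∨ ¬¬s ∨ ¬¬t ∨ p   (De Morgan)
= q ∨ ¬(¬p ∨ ¬t) ∨ ¬¬s ∨ ¬¬t ∨ p   (double negation)
= q ∨ (¬¬p ∧ ¬¬t) ∨ ¬¬s ∨ ¬¬t ∨ p   (De Morgan)
= q ∨ (p ∧ ¬¬t) ∨ ¬¬s ∨ ¬¬t ∨ p   (double negation)
= q ∨ (p ∧ t) ∨ ¬¬s ∨ ¬¬t ∨ p   (double negation)
= q ∨ (p ∧ t) ∨ s ∨ ¬¬t ∨ p   (double negation)
= q ∨ (p ∧ t) ∨ s ∨ t ∨ p   (double negation)
= (q ∨ p ∨ s ∨ t ∨ p) ∧ (q ∨ t ∨ s ∨ t ∨ p)   (distribute ∨ over ∧)
= q ∨ p ∨ s ∨ t   (simplify)

q ∨ p ∨ s ∨ t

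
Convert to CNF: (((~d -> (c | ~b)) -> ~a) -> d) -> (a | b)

(((~d -> (c | ~b)) -> ~a) -> d) -> (a | b)
⇔ ~(((~d -> (c | ~b)) -> ~a) -> d) | a | b   — eliminate ->
⇔ ~(~((~d -> (c | ~b)) -> ~a) | d) | a | b   — eliminate ->
⇔ ~(~(~(~d -> (c | ~b)) | ~a) | d) | a | b   — eliminate ->
⇔ ~(~(~(~~d | c | ~b) | ~a) | d) | a | b   — eliminate ->
⇔ (~~(~(~~d | c | ~b) | ~a) & ~d) | a | b   — De Morgan
⇔ ((~(~~d | c | ~b) | ~a) & ~d) | a | b   — double negation
⇔ (((~~~d & ~c & ~~b) | ~a) & ~d) | a | b   — De Morgan
⇔ (((~d & ~c & ~~b) | ~a) & ~d) | a | b   — double negation
⇔ (((~d & ~c & b) | ~a) & ~d) | a | b   — double negation
⇔ (~d | ~a | a | b) & (~c | ~a | a | b) & (b | ~a | a | b) & (~d | a | b)   — distribute | over &
⇔ ~d | a | b   — simplify

~d | a | b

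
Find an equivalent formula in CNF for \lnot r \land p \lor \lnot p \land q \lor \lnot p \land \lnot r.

(\lnot r \lor \lnot p) \land (\lnot r \lor q)

\lnot r \land p \lor \lnot p \land q \lor \lnot p \land \lnot r
= (\lnot r \lor \lnot p \lor \lnot p) \land (\lnot r \lor \lnot p \lor \lnot r) \land (\lnot r \lor q \lor \lnot p) \land (\lnot r \lor q \lor \lnot r) \land (p \lor \lnot p \lor \lnot p) \land (p \lor \lnot p \lor \lnot r) \land (p \lor q \lor \lnot p) \land (p \lor q \lor \lnot r)   [distribute \lor over \land]
= (\lnot r \lor \lnot p) \land (\lnot r \lor q)   [simplify]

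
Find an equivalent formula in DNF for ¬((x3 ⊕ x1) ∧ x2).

¬x3 ∧ ¬x1 ∨ x1 ∧ x3 ∨ ¬x2

¬((x3 ⊕ x1) ∧ x2)
≡ ¬((x3 ∧ ¬x1 ∨ ¬x3 ∧ x1) ∧ x2)   [expand ⊕]
≡ ¬(x3 ∧ ¬x1 ∨ ¬x3 ∧ x1) ∨ ¬x2   [De Morgan]
≡ ¬(x3 ∧ ¬x1) ∧ ¬(¬x3 ∧ x1) ∨ ¬x2   [De Morgan]
≡ (¬x3 ∨ ¬¬x1) ∧ ¬(¬x3 ∧ x1) ∨ ¬x2   [De Morgan]
≡ (¬x3 ∨ x1) ∧ ¬(¬x3 ∧ x1) ∨ ¬x2   [double negation]
≡ (¬x3 ∨ x1) ∧ (¬¬x3 ∨ ¬x1) ∨ ¬x2   [De Morgan]
≡ (¬x3 ∨ x1) ∧ (x3 ∨ ¬x1) ∨ ¬x2   [double negation]
≡ ¬x3 ∧ x3 ∨ ¬x3 ∧ ¬x1 ∨ x1 ∧ x3 ∨ x1 ∧ ¬x1 ∨ ¬x2   [distribute ∧ over ∨]
≡ ¬x3 ∧ ¬x1 ∨ x1 ∧ x3 ∨ ¬x2   [simplify]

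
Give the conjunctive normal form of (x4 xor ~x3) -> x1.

(~x4 | ~x3 | x1) & (x3 | x4 | x1)

(x4 xor ~x3) -> x1
= ~(x4 xor ~x3) | x1   [eliminate ->]
= ~((x4 | ~x3) & ~(x4 & ~x3)) | x1   [expand xor]
= ~(x4 | ~x3) | ~~(x4 & ~x3) | x1   [De Morgan]
= (~x4 & ~~x3) | ~~(x4 & ~x3) | x1   [De Morgan]
= (~x4 & x3) | ~~(x4 & ~x3) | x1   [double negation]
= (~x4 & x3) | (x4 & ~x3) | x1   [double negation]
= (~x4 | x4 | x1) & (~x4 | ~x3 | x1) & (x3 | x4 | x1) & (x3 | ~x3 | x1)   [distribute | over &]
= (~x4 | ~x3 | x1) & (x3 | x4 | x1)   [simplify]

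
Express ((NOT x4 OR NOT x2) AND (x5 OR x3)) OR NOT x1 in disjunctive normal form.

(NOT x4 AND x5) OR (NOT x4 AND x3) OR (NOT x2 AND x5) OR (NOT x2 AND x3) OR NOT x1

((NOT x4 OR NOT x2) AND (x5 OR x3)) OR NOT x1
≡ (NOT x4 AND x5) OR (NOT x4 AND x3) OR (NOT x2 AND x5) OR (NOT x2 AND x3) OR NOT x1   — distribute AND over OR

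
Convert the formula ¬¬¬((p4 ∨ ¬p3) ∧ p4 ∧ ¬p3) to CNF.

¬¬¬((p4 ∨ ¬p3) ∧ p4 ∧ ¬p3)
= ¬((p4 ∨ ¬p3) ∧ p4 ∧ ¬p3)   — double negation
= ¬(p4 ∨ ¬p3) ∨ ¬p4 ∨ ¬¬p3   — De Morgan
= ¬p4 ∧ ¬¬p3 ∨ ¬p4 ∨ ¬¬p3   — De Morgan
= ¬p4 ∧ p3 ∨ ¬p4 ∨ ¬¬p3   — double negation
= ¬p4 ∧ p3 ∨ ¬p4 ∨ p3   — double negation
= (¬p4 ∨ ¬p4 ∨ p3) ∧ (p3 ∨ ¬p4 ∨ p3)   — distribute ∨ over ∧
= ¬p4 ∨ p3   — simplify

¬p4 ∨ p3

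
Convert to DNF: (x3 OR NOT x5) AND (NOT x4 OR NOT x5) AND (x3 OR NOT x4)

(x3 OR NOT x5) AND (NOT x4 OR NOT x5) AND (x3 OR NOT x4)
≡ (x3 AND NOT x4 AND x3) OR (x3 AND NOT x4 AND NOT x4) OR (x3 AND NOT x5 AND x3) OR (x3 AND NOT x5 AND NOT x4) OR (NOT x5 AND NOT x4 AND x3) OR (NOT x5 AND NOT x4 AND NOT x4) OR (NOT x5 AND NOT x5 AND x3) OR (NOT x5 AND NOT x5 AND NOT x4)
≡ (x3 AND NOT x4) OR (x3 AND NOT x5) OR (NOT x5 AND NOT x4)

(x3 AND NOT x4) OR (x3 AND NOT x5) OR (NOT x5 AND NOT x4)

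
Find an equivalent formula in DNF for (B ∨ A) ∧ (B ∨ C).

(B ∨ A) ∧ (B ∨ C)
⇔ B ∧ B ∨ B ∧ C ∨ A ∧ B ∨ A ∧ C
⇔ B ∨ A ∧ C

B ∨ A ∧ C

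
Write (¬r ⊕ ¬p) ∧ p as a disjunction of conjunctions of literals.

¬r ∧ p

(¬r ⊕ ¬p) ∧ p
≡ ((¬r ∧ ¬¬p) ∨ (¬¬r ∧ ¬p)) ∧ p   (expand ⊕)
≡ ((¬r ∧ p) ∨ (¬¬r ∧ ¬p)) ∧ p   (double negation)
≡ ((¬r ∧ p) ∨ (r ∧ ¬p)) ∧ p   (double negation)
≡ (¬r ∧ p ∧ p) ∨ (r ∧ ¬p ∧ p)   (distribute ∧ over ∨)
≡ ¬r ∧ p   (simplify)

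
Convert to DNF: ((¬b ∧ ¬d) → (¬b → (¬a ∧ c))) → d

((¬b ∧ ¬d) → (¬b → (¬a ∧ c))) → d
= ¬((¬b ∧ ¬d) → (¬b → (¬a ∧ c))) ∨ d
= ¬(¬(¬b ∧ ¬d) ∨ (¬b → (¬a ∧ c))) ∨ d
= ¬(¬(¬b ∧ ¬d) ∨ ¬¬b ∨ (¬a ∧ c)) ∨ d
= (¬¬(¬b ∧ ¬d) ∧ ¬¬¬b ∧ ¬(¬a ∧ c)) ∨ d
= (¬b ∧ ¬d ∧ ¬¬¬b ∧ ¬(¬a ∧ c)) ∨ d
= (¬b ∧ ¬d ∧ ¬b ∧ ¬(¬a ∧ c)) ∨ d
= (¬b ∧ ¬d ∧ ¬b ∧ (¬¬a ∨ ¬c)) ∨ d
= (¬b ∧ ¬d ∧ ¬b ∧ (a ∨ ¬c)) ∨ d
= (¬b ∧ ¬d ∧ ¬b ∧ a) ∨ (¬b ∧ ¬d ∧ ¬b ∧ ¬c) ∨ d
= (¬b ∧ ¬d ∧ a) ∨ (¬b ∧ ¬d ∧ ¬c) ∨ d

(¬b ∧ ¬d ∧ a) ∨ (¬b ∧ ¬d ∧ ¬c) ∨ d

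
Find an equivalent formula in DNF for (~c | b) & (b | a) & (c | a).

(~c | b) & (b | a) & (c | a)
≡ (~c & b & c) | (~c & b & a) | (~c & a & c) | (~c & a & a) | (b & b & c) | (b & b & a) | (b & a & c) | (b & a & a)   — distribute & over |
≡ (~c & a) | (b & c) | (b & a)   — simplify

(~c & a) | (b & c) | (b & a)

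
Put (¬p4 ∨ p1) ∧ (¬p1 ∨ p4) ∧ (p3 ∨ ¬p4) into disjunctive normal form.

(¬p4 ∨ p1) ∧ (¬p1 ∨ p4) ∧ (p3 ∨ ¬p4)
= (¬p4 ∧ ¬p1 ∧ p3) ∨ (¬p4 ∧ ¬p1 ∧ ¬p4) ∨ (¬p4 ∧ p4 ∧ p3) ∨ (¬p4 ∧ p4 ∧ ¬p4) ∨ (p1 ∧ ¬p1 ∧ p3) ∨ (p1 ∧ ¬p1 ∧ ¬p4) ∨ (p1 ∧ p4 ∧ p3) ∨ (p1 ∧ p4 ∧ ¬p4)   [distribute ∧ over ∨]
= (¬p4 ∧ ¬p1) ∨ (p1 ∧ p4 ∧ p3)   [simplify]

(¬p4 ∧ ¬p1) ∨ (p1 ∧ p4 ∧ p3)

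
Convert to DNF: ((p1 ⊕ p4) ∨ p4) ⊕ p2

(p1 ∧ ¬p4 ∧ ¬p2) ∨ (p4 ∧ ¬p2) ∨ (¬p1 ∧ ¬p4 ∧ p2)

((p1 ⊕ p4) ∨ p4) ⊕ p2
≡ (((p1 ⊕ p4) ∨ p4) ∧ ¬p2) ∨ (¬((p1 ⊕ p4) ∨ p4) ∧ p2)   [expand ⊕]
≡ (((p1 ∧ ¬p4) ∨ (¬p1 ∧ p4) ∨ p4) ∧ ¬p2) ∨ (¬((p1 ⊕ p4) ∨ p4) ∧ p2)   [expand ⊕]
≡ (((p1 ∧ ¬p4) ∨ (¬p1 ∧ p4) ∨ p4) ∧ ¬p2) ∨ (¬((p1 ∧ ¬p4) ∨ (¬p1 ∧ p4) ∨ p4) ∧ p2)   [expand ⊕]
≡ (((p1 ∧ ¬p4) ∨ (¬p1 ∧ p4) ∨ p4) ∧ ¬p2) ∨ (¬(p1 ∧ ¬p4) ∧ ¬(¬p1 ∧ p4) ∧ ¬p4 ∧ p2)   [De Morgan]
≡ (((p1 ∧ ¬p4) ∨ (¬p1 ∧ p4) ∨ p4) ∧ ¬p2) ∨ ((¬p1 ∨ ¬¬p4) ∧ ¬(¬p1 ∧ p4) ∧ ¬p4 ∧ p2)   [De Morgan]
≡ (((p1 ∧ ¬p4) ∨ (¬p1 ∧ p4) ∨ p4) ∧ ¬p2) ∨ ((¬p1 ∨ p4) ∧ ¬(¬p1 ∧ p4) ∧ ¬p4 ∧ p2)   [double negation]
≡ (((p1 ∧ ¬p4) ∨ (¬p1 ∧ p4) ∨ p4) ∧ ¬p2) ∨ ((¬p1 ∨ p4) ∧ (¬¬p1 ∨ ¬p4) ∧ ¬p4 ∧ p2)   [De Morgan]
≡ (((p1 ∧ ¬p4) ∨ (¬p1 ∧ p4) ∨ p4) ∧ ¬p2) ∨ ((¬p1 ∨ p4) ∧ (p1 ∨ ¬p4) ∧ ¬p4 ∧ p2)   [double negation]
≡ (p1 ∧ ¬p4 ∧ ¬p2) ∨ (¬p1 ∧ p4 ∧ ¬p2) ∨ (p4 ∧ ¬p2) ∨ (¬p1 ∧ p1 ∧ ¬p4 ∧ p2) ∨ (¬p1 ∧ ¬p4 ∧ ¬p4 ∧ p2) ∨ (p4 ∧ p1 ∧ ¬p4 ∧ p2) ∨ (p4 ∧ ¬p4 ∧ ¬p4 ∧ p2)   [distribute ∧ over ∨]
≡ (p1 ∧ ¬p4 ∧ ¬p2) ∨ (p4 ∧ ¬p2) ∨ (¬p1 ∧ ¬p4 ∧ p2)   [simplify]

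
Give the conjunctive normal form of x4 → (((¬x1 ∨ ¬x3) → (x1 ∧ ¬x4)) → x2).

x4 → (((¬x1 ∨ ¬x3) → (x1 ∧ ¬x4)) → x2)
⇔ ¬x4 ∨ (((¬x1 ∨ ¬x3) → (x1 ∧ ¬x4)) → x2)   — eliminate →
⇔ ¬x4 ∨ ¬((¬x1 ∨ ¬x3) → (x1 ∧ ¬x4)) ∨ x2   — eliminate →
⇔ ¬x4 ∨ ¬(¬(¬x1 ∨ ¬x3) ∨ (x1 ∧ ¬x4)) ∨ x2   — eliminate →
⇔ ¬x4 ∨ (¬¬(¬x1 ∨ ¬x3) ∧ ¬(x1 ∧ ¬x4)) ∨ x2   — De Morgan
⇔ ¬x4 ∨ ((¬x1 ∨ ¬x3) ∧ ¬(x1 ∧ ¬x4)) ∨ x2   — double negation
⇔ ¬x4 ∨ ((¬x1 ∨ ¬x3) ∧ (¬x1 ∨ ¬¬x4)) ∨ x2   — De Morgan
⇔ ¬x4 ∨ ((¬x1 ∨ ¬x3) ∧ (¬x1 ∨ x4)) ∨ x2   — double negation
⇔ (¬x4 ∨ ¬x1 ∨ ¬x3 ∨ x2) ∧ (¬x4 ∨ ¬x1 ∨ x4 ∨ x2)   — distribute ∨ over ∧
⇔ ¬x4 ∨ ¬x1 ∨ ¬x3 ∨ x2   — simplify

¬x4 ∨ ¬x1 ∨ ¬x3 ∨ x2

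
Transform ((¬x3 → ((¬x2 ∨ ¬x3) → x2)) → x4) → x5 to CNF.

(x3 ∨ x2 ∨ x5) ∧ (¬x4 ∨ x5)

((¬x3 → ((¬x2 ∨ ¬x3) → x2)) → x4) → x5
⇔ ¬((¬x3 → ((¬x2 ∨ ¬x3) → x2)) → x4) ∨ x5
⇔ ¬(¬(¬x3 → ((¬x2 ∨ ¬x3) → x2)) ∨ x4) ∨ x5
⇔ ¬(¬(¬¬x3 ∨ ((¬x2 ∨ ¬x3) → x2)) ∨ x4) ∨ x5
⇔ ¬(¬(¬¬x3 ∨ ¬(¬x2 ∨ ¬x3) ∨ x2) ∨ x4) ∨ x5
⇔ (¬¬(¬¬x3 ∨ ¬(¬x2 ∨ ¬x3) ∨ x2) ∧ ¬x4) ∨ x5
⇔ ((¬¬x3 ∨ ¬(¬x2 ∨ ¬x3) ∨ x2) ∧ ¬x4) ∨ x5
⇔ ((x3 ∨ ¬(¬x2 ∨ ¬x3) ∨ x2) ∧ ¬x4) ∨ x5
⇔ ((x3 ∨ (¬¬x2 ∧ ¬¬x3) ∨ x2) ∧ ¬x4) ∨ x5
⇔ ((x3 ∨ (x2 ∧ ¬¬x3) ∨ x2) ∧ ¬x4) ∨ x5
⇔ ((x3 ∨ (x2 ∧ x3) ∨ x2) ∧ ¬x4) ∨ x5
⇔ (x3 ∨ x2 ∨ x2 ∨ x5) ∧ (x3 ∨ x3 ∨ x2 ∨ x5) ∧ (¬x4 ∨ x5)
⇔ (x3 ∨ x2 ∨ x5) ∧ (¬x4 ∨ x5)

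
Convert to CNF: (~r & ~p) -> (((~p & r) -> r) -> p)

r | p

(~r & ~p) -> (((~p & r) -> r) -> p)
≡ ~(~r & ~p) | (((~p & r) -> r) -> p)   — eliminate ->
≡ ~(~r & ~p) | ~((~p & r) -> r) | p   — eliminate ->
≡ ~(~r & ~p) | ~(~(~p & r) | r) | p   — eliminate ->
≡ ~~r | ~~p | ~(~(~p & r) | r) | p   — De Morgan
≡ r | ~~p | ~(~(~p & r) | r) | p   — double negation
≡ r | p | ~(~(~p & r) | r) | p   — double negation
≡ r | p | (~~(~p & r) & ~r) | p   — De Morgan
≡ r | p | (~p & r & ~r) | p   — double negation
≡ (r | p | ~p | p) & (r | p | r | p) & (r | p | ~r | p)   — distribute | over &
≡ r | p   — simplify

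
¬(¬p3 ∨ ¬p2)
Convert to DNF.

p3 ∧ p2

¬(¬p3 ∨ ¬p2)
≡ ¬¬p3 ∧ ¬¬p2   — De Morgan
≡ p3 ∧ ¬¬p2   — double negation
≡ p3 ∧ p2   — double negation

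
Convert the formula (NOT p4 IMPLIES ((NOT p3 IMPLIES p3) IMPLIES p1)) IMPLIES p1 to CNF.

(NOT p4 OR p1) AND (p3 OR p1)

(NOT p4 IMPLIES ((NOT p3 IMPLIES p3) IMPLIES p1)) IMPLIES p1
= NOT (NOT p4 IMPLIES ((NOT p3 IMPLIES p3) IMPLIES p1)) OR p1   [eliminate IMPLIES]
= NOT (NOT NOT p4 OR ((NOT p3 IMPLIES p3) IMPLIES p1)) OR p1   [eliminate IMPLIES]
= NOT (NOT NOT p4 OR NOT (NOT p3 IMPLIES p3) OR p1) OR p1   [eliminate IMPLIES]
= NOT (NOT NOT p4 OR NOT (NOT NOT p3 OR p3) OR p1) OR p1   [eliminate IMPLIES]
= (NOT NOT NOT p4 AND NOT NOT (NOT NOT p3 OR p3) AND NOT p1) OR p1   [De Morgan]
= (NOT p4 AND NOT NOT (NOT NOT p3 OR p3) AND NOT p1) OR p1   [double negation]
= (NOT p4 AND (NOT NOT p3 OR p3) AND NOT p1) OR p1   [double negation]
= (NOT p4 AND (p3 OR p3) AND NOT p1) OR p1   [double negation]
= (NOT p4 OR p1) AND (p3 OR p3 OR p1) AND (NOT p1 OR p1)   [distribute OR over AND]
= (NOT p4 OR p1) AND (p3 OR p1)   [simplify]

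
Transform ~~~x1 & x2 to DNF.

~~~x1 & x2
⇔ ~x1 & x2   [double negation]

~x1 & x2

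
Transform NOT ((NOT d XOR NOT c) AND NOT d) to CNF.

d OR NOT c

NOT ((NOT d XOR NOT c) AND NOT d)
⇔ NOT ((NOT d OR NOT c) AND NOT (NOT d AND NOT c) AND NOT d)   (expand XOR)
⇔ NOT (NOT d OR NOT c) OR NOT NOT (NOT d AND NOT c) OR NOT NOT d   (De Morgan)
⇔ (NOT NOT d AND NOT NOT c) OR NOT NOT (NOT d AND NOT c) OR NOT NOT d   (De Morgan)
⇔ (d AND NOT NOT c) OR NOT NOT (NOT d AND NOT c) OR NOT NOT d   (double negation)
⇔ (d AND c) OR NOT NOT (NOT d AND NOT c) OR NOT NOT d   (double negation)
⇔ (d AND c) OR (NOT d AND NOT c) OR NOT NOT d   (double negation)
⇔ (d AND c) OR (NOT d AND NOT c) OR d   (double negation)
⇔ (d OR NOT d OR d) AND (d OR NOT c OR d) AND (c OR NOT d OR d) AND (c OR NOT c OR d)   (distribute OR over AND)
⇔ d OR NOT c   (simplify)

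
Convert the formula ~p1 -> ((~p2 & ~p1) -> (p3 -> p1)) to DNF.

~p1 -> ((~p2 & ~p1) -> (p3 -> p1))
= ~~p1 | ((~p2 & ~p1) -> (p3 -> p1))
= ~~p1 | ~(~p2 & ~p1) | (p3 -> p1)
= ~~p1 | ~(~p2 & ~p1) | ~p3 | p1
= p1 | ~(~p2 & ~p1) | ~p3 | p1
= p1 | ~~p2 | ~~p1 | ~p3 | p1
= p1 | p2 | ~~p1 | ~p3 | p1
= p1 | p2 | p1 | ~p3 | p1
= p1 | p2 | ~p3

p1 | p2 | ~p3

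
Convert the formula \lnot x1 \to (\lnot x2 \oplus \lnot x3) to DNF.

x1 \lor (\lnot x2 \land x3) \lor (x2 \land \lnot x3)

\lnot x1 \to (\lnot x2 \oplus \lnot x3)
= \lnot \lnot x1 \lor (\lnot x2 \oplus \lnot x3)   (eliminate \to)
= \lnot \lnot x1 \lor (\lnot x2 \land \lnot \lnot x3) \lor (\lnot \lnot x2 \land \lnot x3)   (expand \oplus)
= x1 \lor (\lnot x2 \land \lnot \lnot x3) \lor (\lnot \lnot x2 \land \lnot x3)   (double negation)
= x1 \lor (\lnot x2 \land x3) \lor (\lnot \lnot x2 \land \lnot x3)   (double negation)
= x1 \lor (\lnot x2 \land x3) \lor (x2 \land \lnot x3)   (double negation)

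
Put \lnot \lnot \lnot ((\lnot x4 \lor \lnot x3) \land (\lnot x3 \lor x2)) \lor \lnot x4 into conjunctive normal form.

x3 \lor \lnot x4

\lnot \lnot \lnot ((\lnot x4 \lor \lnot x3) \land (\lnot x3 \lor x2)) \lor \lnot x4
≡ \lnot ((\lnot x4 \lor \lnot x3) \land (\lnot x3 \lor x2)) \lor \lnot x4
≡ \lnot (\lnot x4 \lor \lnot x3) \lor \lnot (\lnot x3 \lor x2) \lor \lnot x4
≡ (\lnot \lnot x4 \land \lnot \lnot x3) \lor \lnot (\lnot x3 \lor x2) \lor \lnot x4
≡ (x4 \land \lnot \lnot x3) \lor \lnot (\lnot x3 \lor x2) \lor \lnot x4
≡ (x4 \land x3) \lor \lnot (\lnot x3 \lor x2) \lor \lnot x4
≡ (x4 \land x3) \lor (\lnot \lnot x3 \land \lnot x2) \lor \lnot x4
≡ (x4 \land x3) \lor (x3 \land \lnot x2) \lor \lnot x4
≡ (x4 \lor x3 \lor \lnot x4) \land (x4 \lor \lnot x2 \lor \lnot x4) \land (x3 \lor x3 \lor \lnot x4) \land (x3 \lor \lnot x2 \lor \lnot x4)
≡ x3 \lor \lnot x4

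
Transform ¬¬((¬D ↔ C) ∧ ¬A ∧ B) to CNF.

(D ∨ C) ∧ (¬C ∨ ¬D) ∧ ¬A ∧ B

¬¬((¬D ↔ C) ∧ ¬A ∧ B)
⇔ ¬¬((¬D → C) ∧ (C → ¬D) ∧ ¬A ∧ B)   [eliminate ↔]
⇔ ¬¬((¬¬D ∨ C) ∧ (C → ¬D) ∧ ¬A ∧ B)   [eliminate →]
⇔ ¬¬((¬¬D ∨ C) ∧ (¬C ∨ ¬D) ∧ ¬A ∧ B)   [eliminate →]
⇔ (¬¬D ∨ C) ∧ (¬C ∨ ¬D) ∧ ¬A ∧ B   [double negation]
⇔ (D ∨ C) ∧ (¬C ∨ ¬D) ∧ ¬A ∧ B   [double negation]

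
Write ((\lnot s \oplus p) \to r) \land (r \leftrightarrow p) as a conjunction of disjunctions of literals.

((\lnot s \oplus p) \to r) \land (r \leftrightarrow p)
= (\lnot (\lnot s \oplus p) \lor r) \land (r \leftrightarrow p)   [eliminate \to]
= (\lnot ((\lnot s \lor p) \land \lnot (\lnot s \land p)) \lor r) \land (r \leftrightarrow p)   [expand \oplus]
= (\lnot ((\lnot s \lor p) \land \lnot (\lnot s \land p)) \lor r) \land (r \to p) \land (p \to r)   [eliminate \leftrightarrow]
= (\lnot ((\lnot s \lor p) \land \lnot (\lnot s \land p)) \lor r) \land (\lnot r \lor p) \land (p \to r)   [eliminate \to]
= (\lnot ((\lnot s \lor p) \land \lnot (\lnot s \land p)) \lor r) \land (\lnot r \lor p) \land (\lnot p \lor r)   [eliminate \to]
= (\lnot (\lnot s \lor p) \lor \lnot \lnot (\lnot s \land p) \lor r) \land (\lnot r \lor p) \land (\lnot p \lor r)   [De Morgan]
= ((\lnot \lnot s \land \lnot p) \lor \lnot \lnot (\lnot s \land p) \lor r) \land (\lnot r \lor p) \land (\lnot p \lor r)   [De Morgan]
= ((s \land \lnot p) \lor \lnot \lnot (\lnot s \land p) \lor r) \land (\lnot r \lor p) \land (\lnot p \lor r)   [double negation]
= ((s \land \lnot p) \lor (\lnot s \land p) \lor r) \land (\lnot r \lor p) \land (\lnot p \lor r)   [double negation]
= (s \lor \lnot s \lor r) \land (s \lor p \lor r) \land (\lnot p \lor \lnot s \lor r) \land (\lnot p \lor p \lor r) \land (\lnot r \lor p) \land (\lnot p \lor r)   [distribute \lor over \land]
= (s \lor p \lor r) \land (\lnot r \lor p) \land (\lnot p \lor r)   [simplify]

(s \lor p \lor r) \land (\lnot r \lor p) \land (\lnot p \lor r)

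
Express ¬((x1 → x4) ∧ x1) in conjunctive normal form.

¬x4 ∨ ¬x1

¬((x1 → x4) ∧ x1)
= ¬((¬x1 ∨ x4) ∧ x1)   [eliminate →]
= ¬(¬x1 ∨ x4) ∨ ¬x1   [De Morgan]
= (¬¬x1 ∧ ¬x4) ∨ ¬x1   [De Morgan]
= (x1 ∧ ¬x4) ∨ ¬x1   [double negation]
= (x1 ∨ ¬x1) ∧ (¬x4 ∨ ¬x1)   [distribute ∨ over ∧]
= ¬x4 ∨ ¬x1   [simplify]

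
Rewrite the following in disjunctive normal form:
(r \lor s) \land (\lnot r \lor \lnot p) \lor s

r \land \lnot p \lor s

(r \lor s) \land (\lnot r \lor \lnot p) \lor s
≡ r \land \lnot r \lor r \land \lnot p \lor s \land \lnot r \lor s \land \lnot p \lor s   [distribute \land over \lor]
≡ r \land \lnot p \lor s   [simplify]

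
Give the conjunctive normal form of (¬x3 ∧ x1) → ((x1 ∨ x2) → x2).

x3 ∨ ¬x1 ∨ x2

(¬x3 ∧ x1) → ((x1 ∨ x2) → x2)
= ¬(¬x3 ∧ x1) ∨ ((x1 ∨ x2) → x2)   [eliminate →]
= ¬(¬x3 ∧ x1) ∨ ¬(x1 ∨ x2) ∨ x2   [eliminate →]
= ¬¬x3 ∨ ¬x1 ∨ ¬(x1 ∨ x2) ∨ x2   [De Morgan]
= x3 ∨ ¬x1 ∨ ¬(x1 ∨ x2) ∨ x2   [double negation]
= x3 ∨ ¬x1 ∨ (¬x1 ∧ ¬x2) ∨ x2   [De Morgan]
= (x3 ∨ ¬x1 ∨ ¬x1 ∨ x2) ∧ (x3 ∨ ¬x1 ∨ ¬x2 ∨ x2)   [distribute ∨ over ∧]
= x3 ∨ ¬x1 ∨ x2   [simplify]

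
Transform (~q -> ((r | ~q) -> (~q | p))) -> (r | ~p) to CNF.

(~q -> ((r | ~q) -> (~q | p))) -> (r | ~p)
≡ ~(~q -> ((r | ~q) -> (~q | p))) | r | ~p   [eliminate ->]
≡ ~(~~q | ((r | ~q) -> (~q | p))) | r | ~p   [eliminate ->]
≡ ~(~~q | ~(r | ~q) | ~q | p) | r | ~p   [eliminate ->]
≡ (~~~q & ~~(r | ~q) & ~~q & ~p) | r | ~p   [De Morgan]
≡ (~q & ~~(r | ~q) & ~~q & ~p) | r | ~p   [double negation]
≡ (~q & (r | ~q) & ~~q & ~p) | r | ~p   [double negation]
≡ (~q & (r | ~q) & q & ~p) | r | ~p   [double negation]
≡ (~q | r | ~p) & (r | ~q | r | ~p) & (q | r | ~p) & (~p | r | ~p)   [distribute | over &]
≡ ~p | r   [simplify]

~p | r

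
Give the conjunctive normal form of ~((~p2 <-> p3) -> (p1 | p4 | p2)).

~((~p2 <-> p3) -> (p1 | p4 | p2))
≡ ~(~(~p2 <-> p3) | p1 | p4 | p2)   [eliminate ->]
≡ ~(~((~p2 -> p3) & (p3 -> ~p2)) | p1 | p4 | p2)   [eliminate <->]
≡ ~(~((~~p2 | p3) & (p3 -> ~p2)) | p1 | p4 | p2)   [eliminate ->]
≡ ~(~((~~p2 | p3) & (~p3 | ~p2)) | p1 | p4 | p2)   [eliminate ->]
≡ ~~((~~p2 | p3) & (~p3 | ~p2)) & ~p1 & ~p4 & ~p2   [De Morgan]
≡ (~~p2 | p3) & (~p3 | ~p2) & ~p1 & ~p4 & ~p2   [double negation]
≡ (p2 | p3) & (~p3 | ~p2) & ~p1 & ~p4 & ~p2   [double negation]
≡ (p2 | p3) & ~p1 & ~p4 & ~p2   [simplify]

(p2 | p3) & ~p1 & ~p4 & ~p2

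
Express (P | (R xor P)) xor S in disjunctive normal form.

(P | (R xor P)) xor S
= ((P | (R xor P)) & ~S) | (~(P | (R xor P)) & S)   — expand xor
= ((P | (R & ~P) | (~R & P)) & ~S) | (~(P | (R xor P)) & S)   — expand xor
= ((P | (R & ~P) | (~R & P)) & ~S) | (~(P | (R & ~P) | (~R & P)) & S)   — expand xor
= ((P | (R & ~P) | (~R & P)) & ~S) | (~P & ~(R & ~P) & ~(~R & P) & S)   — De Morgan
= ((P | (R & ~P) | (~R & P)) & ~S) | (~P & (~R | ~~P) & ~(~R & P) & S)   — De Morgan
= ((P | (R & ~P) | (~R & P)) & ~S) | (~P & (~R | P) & ~(~R & P) & S)   — double negation
= ((P | (R & ~P) | (~R & P)) & ~S) | (~P & (~R | P) & (~~R | ~P) & S)   — De Morgan
= ((P | (R & ~P) | (~R & P)) & ~S) | (~P & (~R | P) & (R | ~P) & S)   — double negation
= (P & ~S) | (R & ~P & ~S) | (~R & P & ~S) | (~P & ~R & R & S) | (~P & ~R & ~P & S) | (~P & P & R & S) | (~P & P & ~P & S)   — distribute & over |
= (P & ~S) | (R & ~P & ~S) | (~P & ~R & S)   — simplify

(P & ~S) | (R & ~P & ~S) | (~P & ~R & S)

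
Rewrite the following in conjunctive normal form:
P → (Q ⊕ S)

P → (Q ⊕ S)
≡ ¬P ∨ (Q ⊕ S)
≡ ¬P ∨ ((Q ∨ S) ∧ ¬(Q ∧ S))
≡ ¬P ∨ ((Q ∨ S) ∧ (¬Q ∨ ¬S))
≡ (¬P ∨ Q ∨ S) ∧ (¬P ∨ ¬Q ∨ ¬S)

(¬P ∨ Q ∨ S) ∧ (¬P ∨ ¬Q ∨ ¬S)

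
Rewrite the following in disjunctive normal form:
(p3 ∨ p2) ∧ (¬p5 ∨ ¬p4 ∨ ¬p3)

(p3 ∧ ¬p5) ∨ (p3 ∧ ¬p4) ∨ (p2 ∧ ¬p5) ∨ (p2 ∧ ¬p4) ∨ (p2 ∧ ¬p3)

(p3 ∨ p2) ∧ (¬p5 ∨ ¬p4 ∨ ¬p3)
⇔ (p3 ∧ ¬p5) ∨ (p3 ∧ ¬p4) ∨ (p3 ∧ ¬p3) ∨ (p2 ∧ ¬p5) ∨ (p2 ∧ ¬p4) ∨ (p2 ∧ ¬p3)   [distribute ∧ over ∨]
⇔ (p3 ∧ ¬p5) ∨ (p3 ∧ ¬p4) ∨ (p2 ∧ ¬p5) ∨ (p2 ∧ ¬p4) ∨ (p2 ∧ ¬p3)   [simplify]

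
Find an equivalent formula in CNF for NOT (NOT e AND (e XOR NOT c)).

e OR c

NOT (NOT e AND (e XOR NOT c))
≡ NOT (NOT e AND (e OR NOT c) AND NOT (e AND NOT c))
≡ NOT NOT e OR NOT (e OR NOT c) OR NOT NOT (e AND NOT c)
≡ e OR NOT (e OR NOT c) OR NOT NOT (e AND NOT c)
≡ e OR (NOT e AND NOT NOT c) OR NOT NOT (e AND NOT c)
≡ e OR (NOT e AND c) OR NOT NOT (e AND NOT c)
≡ e OR (NOT e AND c) OR (e AND NOT c)
≡ (e OR NOT e OR e) AND (e OR NOT e OR NOT c) AND (e OR c OR e) AND (e OR c OR NOT c)
≡ e OR c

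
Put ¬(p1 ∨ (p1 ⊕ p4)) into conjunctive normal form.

¬p1 ∧ (¬p4 ∨ p1)

¬(p1 ∨ (p1 ⊕ p4))
≡ ¬(p1 ∨ ((p1 ∨ p4) ∧ ¬(p1 ∧ p4)))   (expand ⊕)
≡ ¬p1 ∧ ¬((p1 ∨ p4) ∧ ¬(p1 ∧ p4))   (De Morgan)
≡ ¬p1 ∧ (¬(p1 ∨ p4) ∨ ¬¬(p1 ∧ p4))   (De Morgan)
≡ ¬p1 ∧ ((¬p1 ∧ ¬p4) ∨ ¬¬(p1 ∧ p4))   (De Morgan)
≡ ¬p1 ∧ ((¬p1 ∧ ¬p4) ∨ (p1 ∧ p4))   (double negation)
≡ ¬p1 ∧ (¬p1 ∨ p1) ∧ (¬p1 ∨ p4) ∧ (¬p4 ∨ p1) ∧ (¬p4 ∨ p4)   (distribute ∨ over ∧)
≡ ¬p1 ∧ (¬p4 ∨ p1)   (simplify)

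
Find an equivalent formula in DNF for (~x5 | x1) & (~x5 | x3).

~x5 | (x1 & x3)

(~x5 | x1) & (~x5 | x3)
≡ (~x5 & ~x5) | (~x5 & x3) | (x1 & ~x5) | (x1 & x3)   — distribute & over |
≡ ~x5 | (x1 & x3)   — simplify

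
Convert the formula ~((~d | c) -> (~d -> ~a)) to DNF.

~((~d | c) -> (~d -> ~a))
= ~(~(~d | c) | (~d -> ~a))   (eliminate ->)
= ~(~(~d | c) | ~~d | ~a)   (eliminate ->)
= ~~(~d | c) & ~~~d & ~~a   (De Morgan)
= (~d | c) & ~~~d & ~~a   (double negation)
= (~d | c) & ~d & ~~a   (double negation)
= (~d | c) & ~d & a   (double negation)
= (~d & ~d & a) | (c & ~d & a)   (distribute & over |)
= ~d & a   (simplify)

~d & a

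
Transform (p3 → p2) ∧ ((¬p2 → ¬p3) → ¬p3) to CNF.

(¬p3 ∨ p2) ∧ (¬p2 ∨ ¬p3)

(p3 → p2) ∧ ((¬p2 → ¬p3) → ¬p3)
⇔ (¬p3 ∨ p2) ∧ ((¬p2 → ¬p3) → ¬p3)   (eliminate →)
⇔ (¬p3 ∨ p2) ∧ (¬(¬p2 → ¬p3) ∨ ¬p3)   (eliminate →)
⇔ (¬p3 ∨ p2) ∧ (¬(¬¬p2 ∨ ¬p3) ∨ ¬p3)   (eliminate →)
⇔ (¬p3 ∨ p2) ∧ ((¬¬¬p2 ∧ ¬¬p3) ∨ ¬p3)   (De Morgan)
⇔ (¬p3 ∨ p2) ∧ ((¬p2 ∧ ¬¬p3) ∨ ¬p3)   (double negation)
⇔ (¬p3 ∨ p2) ∧ ((¬p2 ∧ p3) ∨ ¬p3)   (double negation)
⇔ (¬p3 ∨ p2) ∧ (¬p2 ∨ ¬p3) ∧ (p3 ∨ ¬p3)   (distribute ∨ over ∧)
⇔ (¬p3 ∨ p2) ∧ (¬p2 ∨ ¬p3)   (simplify)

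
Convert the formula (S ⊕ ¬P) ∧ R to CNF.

(S ⊕ ¬P) ∧ R
⇔ (S ∨ ¬P) ∧ ¬(S ∧ ¬P) ∧ R   — expand ⊕
⇔ (S ∨ ¬P) ∧ (¬S ∨ ¬¬P) ∧ R   — De Morgan
⇔ (S ∨ ¬P) ∧ (¬S ∨ P) ∧ R   — double negation

(S ∨ ¬P) ∧ (¬S ∨ P) ∧ R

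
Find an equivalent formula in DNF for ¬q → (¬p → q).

¬q → (¬p → q)
= ¬¬q ∨ (¬p → q)   [eliminate →]
= ¬¬q ∨ ¬¬p ∨ q   [eliminate →]
= q ∨ ¬¬p ∨ q   [double negation]
= q ∨ p ∨ q   [double negation]
= q ∨ p   [simplify]

q ∨ p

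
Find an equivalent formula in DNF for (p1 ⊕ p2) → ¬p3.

(¬p1 ∧ ¬p2) ∨ (p2 ∧ p1) ∨ ¬p3

(p1 ⊕ p2) → ¬p3
≡ ¬(p1 ⊕ p2) ∨ ¬p3   — eliminate →
≡ ¬((p1 ∧ ¬p2) ∨ (¬p1 ∧ p2)) ∨ ¬p3   — expand ⊕
≡ (¬(p1 ∧ ¬p2) ∧ ¬(¬p1 ∧ p2)) ∨ ¬p3   — De Morgan
≡ ((¬p1 ∨ ¬¬p2) ∧ ¬(¬p1 ∧ p2)) ∨ ¬p3   — De Morgan
≡ ((¬p1 ∨ p2) ∧ ¬(¬p1 ∧ p2)) ∨ ¬p3   — double negation
≡ ((¬p1 ∨ p2) ∧ (¬¬p1 ∨ ¬p2)) ∨ ¬p3   — De Morgan
≡ ((¬p1 ∨ p2) ∧ (p1 ∨ ¬p2)) ∨ ¬p3   — double negation
≡ (¬p1 ∧ p1) ∨ (¬p1 ∧ ¬p2) ∨ (p2 ∧ p1) ∨ (p2 ∧ ¬p2) ∨ ¬p3   — distribute ∧ over ∨
≡ (¬p1 ∧ ¬p2) ∨ (p2 ∧ p1) ∨ ¬p3   — simplify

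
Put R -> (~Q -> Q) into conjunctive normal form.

R -> (~Q -> Q)
≡ ~R | (~Q -> Q)   [eliminate ->]
≡ ~R | ~~Q | Q   [eliminate ->]
≡ ~R | Q | Q   [double negation]
≡ ~R | Q   [simplify]

~R | Q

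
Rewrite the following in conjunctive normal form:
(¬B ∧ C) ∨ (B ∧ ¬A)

(¬B ∧ C) ∨ (B ∧ ¬A)
≡ (¬B ∨ B) ∧ (¬B ∨ ¬A) ∧ (C ∨ B) ∧ (C ∨ ¬A)   (distribute ∨ over ∧)
≡ (¬B ∨ ¬A) ∧ (C ∨ B) ∧ (C ∨ ¬A)   (simplify)

(¬B ∨ ¬A) ∧ (C ∨ B) ∧ (C ∨ ¬A)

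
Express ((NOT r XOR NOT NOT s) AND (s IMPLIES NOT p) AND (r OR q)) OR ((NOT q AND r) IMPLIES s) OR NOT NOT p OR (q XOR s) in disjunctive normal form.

q OR NOT r OR s OR p

((NOT r XOR NOT NOT s) AND (s IMPLIES NOT p) AND (r OR q)) OR ((NOT q AND r) IMPLIES s) OR NOT NOT p OR (q XOR s)
≡ (((NOT r AND NOT NOT NOT s) OR (NOT NOT r AND NOT NOT s)) AND (s IMPLIES NOT p) AND (r OR q)) OR ((NOT q AND r) IMPLIES s) OR NOT NOT p OR (q XOR s)   (expand XOR)
≡ (((NOT r AND NOT NOT NOT s) OR (NOT NOT r AND NOT NOT s)) AND (NOT s OR NOT p) AND (r OR q)) OR ((NOT q AND r) IMPLIES s) OR NOT NOT p OR (q XOR s)   (eliminate IMPLIES)
≡ (((NOT r AND NOT NOT NOT s) OR (NOT NOT r AND NOT NOT s)) AND (NOT s OR NOT p) AND (r OR q)) OR NOT (NOT q AND r) OR s OR NOT NOT p OR (q XOR s)   (eliminate IMPLIES)
≡ (((NOT r AND NOT NOT NOT s) OR (NOT NOT r AND NOT NOT s)) AND (NOT s OR NOT p) AND (r OR q)) OR NOT (NOT q AND r) OR s OR NOT NOT p OR (q AND NOT s) OR (NOT q AND s)   (expand XOR)
≡ (((NOT r AND NOT s) OR (NOT NOT r AND NOT NOT s)) AND (NOT s OR NOT p) AND (r OR q)) OR NOT (NOT q AND r) OR s OR NOT NOT p OR (q AND NOT s) OR (NOT q AND s)   (double negation)
≡ (((NOT r AND NOT s) OR (r AND NOT NOT s)) AND (NOT s OR NOT p) AND (r OR q)) OR NOT (NOT q AND r) OR s OR NOT NOT p OR (q AND NOT s) OR (NOT q AND s)   (double negation)
≡ (((NOT r AND NOT s) OR (r AND s)) AND (NOT s OR NOT p) AND (r OR q)) OR NOT (NOT q AND r) OR s OR NOT NOT p OR (q AND NOT s) OR (NOT q AND s)   (double negation)
≡ (((NOT r AND NOT s) OR (r AND s)) AND (NOT s OR NOT p) AND (r OR q)) OR NOT NOT q OR NOT r OR s OR NOT NOT p OR (q AND NOT s) OR (NOT q AND s)   (De Morgan)
≡ (((NOT r AND NOT s) OR (r AND s)) AND (NOT s OR NOT p) AND (r OR q)) OR q OR NOT r OR s OR NOT NOT p OR (q AND NOT s) OR (NOT q AND s)   (double negation)
≡ (((NOT r AND NOT s) OR (r AND s)) AND (NOT s OR NOT p) AND (r OR q)) OR q OR NOT r OR s OR p OR (q AND NOT s) OR (NOT q AND s)   (double negation)
≡ (NOT r AND NOT s AND NOT s AND r) OR (NOT r AND NOT s AND NOT s AND q) OR (NOT r AND NOT s AND NOT p AND r) OR (NOT r AND NOT s AND NOT p AND q) OR (r AND s AND NOT s AND r) OR (r AND s AND NOT s AND q) OR (r AND s AND NOT p AND r) OR (r AND s AND NOT p AND q) OR q OR NOT r OR s OR p OR (q AND NOT s) OR (NOT q AND s)   (distribute AND over OR)
≡ q OR NOT r OR s OR p   (simplify)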